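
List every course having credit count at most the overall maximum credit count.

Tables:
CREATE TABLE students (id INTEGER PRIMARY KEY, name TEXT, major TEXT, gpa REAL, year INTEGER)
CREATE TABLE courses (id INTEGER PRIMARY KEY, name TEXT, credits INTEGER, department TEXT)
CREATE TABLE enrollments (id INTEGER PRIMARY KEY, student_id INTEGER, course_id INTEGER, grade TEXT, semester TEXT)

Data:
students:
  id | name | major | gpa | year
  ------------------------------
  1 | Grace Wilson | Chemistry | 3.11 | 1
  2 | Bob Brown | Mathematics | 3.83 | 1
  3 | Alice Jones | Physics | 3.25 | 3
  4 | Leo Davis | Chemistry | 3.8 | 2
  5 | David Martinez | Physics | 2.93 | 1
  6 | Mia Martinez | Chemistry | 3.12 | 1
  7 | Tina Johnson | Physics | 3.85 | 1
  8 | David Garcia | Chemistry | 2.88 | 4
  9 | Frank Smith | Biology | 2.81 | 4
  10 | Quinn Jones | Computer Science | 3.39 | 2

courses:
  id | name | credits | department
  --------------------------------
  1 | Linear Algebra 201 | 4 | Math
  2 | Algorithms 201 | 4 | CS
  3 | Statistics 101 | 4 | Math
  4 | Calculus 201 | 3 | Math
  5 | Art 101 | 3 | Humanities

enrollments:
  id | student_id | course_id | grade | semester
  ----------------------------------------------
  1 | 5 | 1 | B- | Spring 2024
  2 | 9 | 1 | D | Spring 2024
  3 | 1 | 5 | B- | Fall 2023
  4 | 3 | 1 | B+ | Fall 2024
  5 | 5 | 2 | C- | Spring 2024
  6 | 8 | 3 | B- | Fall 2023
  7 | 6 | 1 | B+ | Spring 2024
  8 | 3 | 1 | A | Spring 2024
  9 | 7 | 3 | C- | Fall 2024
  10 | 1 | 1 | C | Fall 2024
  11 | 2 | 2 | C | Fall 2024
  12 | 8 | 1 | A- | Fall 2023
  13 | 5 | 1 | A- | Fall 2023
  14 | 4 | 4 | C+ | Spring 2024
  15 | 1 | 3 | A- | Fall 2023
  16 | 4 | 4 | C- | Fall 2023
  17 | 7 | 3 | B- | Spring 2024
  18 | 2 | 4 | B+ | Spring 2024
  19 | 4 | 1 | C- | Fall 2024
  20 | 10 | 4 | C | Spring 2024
SELECT name, credits FROM courses WHERE credits <= (SELECT MAX(credits) FROM courses)

Execution result:
name | credits
Linear Algebra 201 | 4
Algorithms 201 | 4
Statistics 101 | 4
Calculus 201 | 3
Art 101 | 3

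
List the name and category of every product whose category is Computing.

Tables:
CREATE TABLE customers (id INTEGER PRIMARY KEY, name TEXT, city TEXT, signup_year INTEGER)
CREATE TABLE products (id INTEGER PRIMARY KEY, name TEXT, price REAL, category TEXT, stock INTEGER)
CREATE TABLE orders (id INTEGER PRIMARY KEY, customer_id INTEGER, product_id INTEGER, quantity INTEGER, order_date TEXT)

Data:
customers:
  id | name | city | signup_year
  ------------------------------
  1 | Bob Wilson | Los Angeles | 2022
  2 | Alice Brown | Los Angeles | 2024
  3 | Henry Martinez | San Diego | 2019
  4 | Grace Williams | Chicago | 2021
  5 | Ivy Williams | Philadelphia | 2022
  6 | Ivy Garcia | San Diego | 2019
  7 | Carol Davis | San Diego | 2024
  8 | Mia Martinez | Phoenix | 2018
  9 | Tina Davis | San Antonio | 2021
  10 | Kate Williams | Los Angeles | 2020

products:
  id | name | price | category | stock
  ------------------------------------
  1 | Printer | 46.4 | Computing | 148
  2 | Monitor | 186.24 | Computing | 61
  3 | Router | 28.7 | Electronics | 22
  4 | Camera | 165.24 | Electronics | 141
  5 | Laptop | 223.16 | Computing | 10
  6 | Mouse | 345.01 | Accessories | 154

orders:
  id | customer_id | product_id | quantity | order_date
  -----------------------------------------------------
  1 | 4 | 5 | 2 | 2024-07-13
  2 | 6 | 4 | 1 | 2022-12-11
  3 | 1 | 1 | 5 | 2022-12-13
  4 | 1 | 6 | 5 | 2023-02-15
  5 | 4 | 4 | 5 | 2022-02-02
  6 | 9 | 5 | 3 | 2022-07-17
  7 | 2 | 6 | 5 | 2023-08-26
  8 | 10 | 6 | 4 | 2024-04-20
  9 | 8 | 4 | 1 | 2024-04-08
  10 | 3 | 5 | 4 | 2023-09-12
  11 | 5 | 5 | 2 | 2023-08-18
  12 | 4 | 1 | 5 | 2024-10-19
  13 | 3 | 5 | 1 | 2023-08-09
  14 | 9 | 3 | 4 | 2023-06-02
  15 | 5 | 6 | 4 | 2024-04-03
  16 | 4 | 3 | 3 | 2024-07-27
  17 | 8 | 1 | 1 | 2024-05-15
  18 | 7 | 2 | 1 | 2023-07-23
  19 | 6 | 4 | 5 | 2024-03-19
SELECT name, category FROM products WHERE category = 'Computing'

Execution result:
name | category
Printer | Computing
Monitor | Computing
Laptop | Computing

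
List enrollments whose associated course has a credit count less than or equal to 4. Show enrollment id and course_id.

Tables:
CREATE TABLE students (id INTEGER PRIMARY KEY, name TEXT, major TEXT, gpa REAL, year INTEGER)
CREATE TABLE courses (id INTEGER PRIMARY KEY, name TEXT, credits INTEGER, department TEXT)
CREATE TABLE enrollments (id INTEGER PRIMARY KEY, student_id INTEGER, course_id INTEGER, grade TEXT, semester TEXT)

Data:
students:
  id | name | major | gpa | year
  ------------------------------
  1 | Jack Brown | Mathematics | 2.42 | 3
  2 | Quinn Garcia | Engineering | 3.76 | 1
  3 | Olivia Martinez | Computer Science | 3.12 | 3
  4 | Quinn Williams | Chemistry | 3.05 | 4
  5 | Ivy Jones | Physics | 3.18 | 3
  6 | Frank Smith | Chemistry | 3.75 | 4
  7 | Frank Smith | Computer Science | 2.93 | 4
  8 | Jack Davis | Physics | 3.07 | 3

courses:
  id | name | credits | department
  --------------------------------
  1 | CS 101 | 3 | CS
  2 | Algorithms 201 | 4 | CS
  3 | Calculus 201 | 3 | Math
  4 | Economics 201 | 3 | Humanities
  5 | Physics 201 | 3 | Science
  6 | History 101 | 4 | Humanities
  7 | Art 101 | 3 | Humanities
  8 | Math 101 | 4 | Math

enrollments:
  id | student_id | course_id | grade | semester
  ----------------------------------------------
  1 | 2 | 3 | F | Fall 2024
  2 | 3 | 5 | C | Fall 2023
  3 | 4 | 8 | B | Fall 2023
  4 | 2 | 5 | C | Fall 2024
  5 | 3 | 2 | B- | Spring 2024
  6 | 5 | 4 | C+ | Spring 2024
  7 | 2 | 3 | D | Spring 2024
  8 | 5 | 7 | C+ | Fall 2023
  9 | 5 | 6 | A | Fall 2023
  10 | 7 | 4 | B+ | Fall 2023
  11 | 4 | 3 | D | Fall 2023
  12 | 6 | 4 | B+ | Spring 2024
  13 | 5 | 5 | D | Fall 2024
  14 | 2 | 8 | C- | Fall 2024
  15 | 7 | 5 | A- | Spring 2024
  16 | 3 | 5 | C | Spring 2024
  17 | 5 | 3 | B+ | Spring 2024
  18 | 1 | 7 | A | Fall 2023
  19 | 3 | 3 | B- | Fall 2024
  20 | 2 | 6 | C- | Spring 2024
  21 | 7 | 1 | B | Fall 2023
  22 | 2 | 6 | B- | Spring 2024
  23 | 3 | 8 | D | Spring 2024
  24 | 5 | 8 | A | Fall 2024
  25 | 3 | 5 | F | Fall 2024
SELECT id, course_id FROM enrollments WHERE course_id IN (SELECT id FROM courses WHERE credits <= 4)

Execution result:
id | course_id
1 | 3
2 | 5
3 | 8
4 | 5
5 | 2
6 | 4
7 | 3
8 | 7
9 | 6
10 | 4
11 | 3
12 | 4
13 | 5
14 | 8
15 | 5
16 | 5
17 | 3
18 | 7
19 | 3
20 | 6
21 | 1
22 | 6
23 | 8
24 | 8
25 | 5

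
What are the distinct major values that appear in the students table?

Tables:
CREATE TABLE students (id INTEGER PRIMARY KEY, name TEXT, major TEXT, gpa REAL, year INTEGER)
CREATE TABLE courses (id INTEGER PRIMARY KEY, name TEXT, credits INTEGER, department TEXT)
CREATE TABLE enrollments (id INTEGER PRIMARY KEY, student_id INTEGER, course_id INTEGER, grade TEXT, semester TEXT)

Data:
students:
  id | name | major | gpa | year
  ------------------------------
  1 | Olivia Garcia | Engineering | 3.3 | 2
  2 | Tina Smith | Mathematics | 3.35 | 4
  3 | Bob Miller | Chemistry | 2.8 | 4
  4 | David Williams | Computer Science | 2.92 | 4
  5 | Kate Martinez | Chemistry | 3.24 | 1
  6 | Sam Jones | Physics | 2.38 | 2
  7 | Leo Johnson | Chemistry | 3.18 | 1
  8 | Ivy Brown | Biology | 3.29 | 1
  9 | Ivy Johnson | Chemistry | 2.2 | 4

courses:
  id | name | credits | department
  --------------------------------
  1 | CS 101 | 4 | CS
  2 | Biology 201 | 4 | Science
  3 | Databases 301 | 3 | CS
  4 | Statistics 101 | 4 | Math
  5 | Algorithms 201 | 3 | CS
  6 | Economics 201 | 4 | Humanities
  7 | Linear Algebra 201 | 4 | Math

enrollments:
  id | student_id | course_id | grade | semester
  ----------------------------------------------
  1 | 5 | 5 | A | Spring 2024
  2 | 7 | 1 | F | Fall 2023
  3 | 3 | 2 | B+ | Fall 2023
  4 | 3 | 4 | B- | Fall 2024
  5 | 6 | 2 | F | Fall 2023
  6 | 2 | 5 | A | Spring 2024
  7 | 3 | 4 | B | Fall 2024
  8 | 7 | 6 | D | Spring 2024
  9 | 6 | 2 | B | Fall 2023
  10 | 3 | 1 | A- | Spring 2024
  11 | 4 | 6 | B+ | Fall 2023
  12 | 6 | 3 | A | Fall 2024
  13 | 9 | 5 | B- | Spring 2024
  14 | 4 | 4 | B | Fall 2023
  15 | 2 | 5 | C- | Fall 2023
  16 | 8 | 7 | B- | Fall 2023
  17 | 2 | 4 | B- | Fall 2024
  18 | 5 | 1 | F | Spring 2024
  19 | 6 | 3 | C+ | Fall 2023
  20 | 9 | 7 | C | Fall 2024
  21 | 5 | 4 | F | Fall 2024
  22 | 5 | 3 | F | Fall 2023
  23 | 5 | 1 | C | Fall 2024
SELECT DISTINCT major FROM students

Execution result:
major
Engineering
Mathematics
Chemistry
Computer Science
Physics
Biology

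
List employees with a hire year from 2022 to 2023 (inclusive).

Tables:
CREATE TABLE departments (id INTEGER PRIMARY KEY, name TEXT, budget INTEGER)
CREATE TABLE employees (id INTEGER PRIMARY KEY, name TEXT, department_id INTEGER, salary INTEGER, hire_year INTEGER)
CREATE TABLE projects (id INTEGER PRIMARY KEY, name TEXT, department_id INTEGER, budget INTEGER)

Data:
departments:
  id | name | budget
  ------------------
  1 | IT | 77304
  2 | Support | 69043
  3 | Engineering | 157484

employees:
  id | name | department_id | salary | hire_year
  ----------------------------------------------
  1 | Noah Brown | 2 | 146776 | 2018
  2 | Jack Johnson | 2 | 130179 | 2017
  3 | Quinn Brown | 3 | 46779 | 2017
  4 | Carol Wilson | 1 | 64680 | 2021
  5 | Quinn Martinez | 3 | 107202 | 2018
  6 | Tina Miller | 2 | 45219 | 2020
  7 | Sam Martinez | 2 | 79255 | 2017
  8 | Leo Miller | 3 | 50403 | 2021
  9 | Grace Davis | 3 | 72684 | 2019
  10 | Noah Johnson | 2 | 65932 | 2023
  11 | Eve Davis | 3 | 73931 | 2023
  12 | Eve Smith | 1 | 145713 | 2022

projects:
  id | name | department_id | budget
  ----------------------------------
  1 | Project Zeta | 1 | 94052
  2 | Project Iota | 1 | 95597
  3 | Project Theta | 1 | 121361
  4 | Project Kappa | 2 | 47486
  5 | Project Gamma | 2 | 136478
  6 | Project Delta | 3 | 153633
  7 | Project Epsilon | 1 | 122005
SELECT name, hire_year FROM employees WHERE hire_year BETWEEN 2022 AND 2023

Execution result:
name | hire_year
Noah Johnson | 2023
Eve Davis | 2023
Eve Smith | 2022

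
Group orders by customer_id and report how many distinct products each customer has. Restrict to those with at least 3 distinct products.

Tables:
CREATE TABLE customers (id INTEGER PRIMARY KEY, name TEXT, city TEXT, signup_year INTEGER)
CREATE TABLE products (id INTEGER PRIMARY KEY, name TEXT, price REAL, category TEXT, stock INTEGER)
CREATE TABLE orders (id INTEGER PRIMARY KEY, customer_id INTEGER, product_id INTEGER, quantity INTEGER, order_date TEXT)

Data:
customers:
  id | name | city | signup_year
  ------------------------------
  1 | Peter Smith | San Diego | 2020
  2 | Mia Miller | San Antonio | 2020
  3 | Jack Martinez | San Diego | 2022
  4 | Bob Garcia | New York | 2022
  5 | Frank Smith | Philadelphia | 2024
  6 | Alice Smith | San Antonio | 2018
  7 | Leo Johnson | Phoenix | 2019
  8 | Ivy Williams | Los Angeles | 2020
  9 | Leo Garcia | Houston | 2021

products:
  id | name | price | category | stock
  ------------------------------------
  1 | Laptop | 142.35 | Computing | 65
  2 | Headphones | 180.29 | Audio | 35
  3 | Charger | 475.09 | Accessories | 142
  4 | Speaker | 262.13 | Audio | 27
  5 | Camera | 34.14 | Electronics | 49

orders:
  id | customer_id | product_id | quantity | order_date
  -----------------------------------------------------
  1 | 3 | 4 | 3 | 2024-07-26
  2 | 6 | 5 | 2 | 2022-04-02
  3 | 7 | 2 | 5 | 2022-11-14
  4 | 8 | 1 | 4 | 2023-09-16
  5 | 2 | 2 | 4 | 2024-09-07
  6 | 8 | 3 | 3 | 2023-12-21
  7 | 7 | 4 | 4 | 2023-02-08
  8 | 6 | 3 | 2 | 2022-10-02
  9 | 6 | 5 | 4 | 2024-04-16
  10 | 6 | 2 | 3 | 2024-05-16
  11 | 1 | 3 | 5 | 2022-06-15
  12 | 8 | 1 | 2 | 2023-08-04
SELECT customer_id, COUNT(DISTINCT product_id) AS distinct_product_count FROM orders GROUP BY customer_id HAVING COUNT(DISTINCT product_id) >= 3

Execution result:
customer_id | distinct_product_count
6 | 3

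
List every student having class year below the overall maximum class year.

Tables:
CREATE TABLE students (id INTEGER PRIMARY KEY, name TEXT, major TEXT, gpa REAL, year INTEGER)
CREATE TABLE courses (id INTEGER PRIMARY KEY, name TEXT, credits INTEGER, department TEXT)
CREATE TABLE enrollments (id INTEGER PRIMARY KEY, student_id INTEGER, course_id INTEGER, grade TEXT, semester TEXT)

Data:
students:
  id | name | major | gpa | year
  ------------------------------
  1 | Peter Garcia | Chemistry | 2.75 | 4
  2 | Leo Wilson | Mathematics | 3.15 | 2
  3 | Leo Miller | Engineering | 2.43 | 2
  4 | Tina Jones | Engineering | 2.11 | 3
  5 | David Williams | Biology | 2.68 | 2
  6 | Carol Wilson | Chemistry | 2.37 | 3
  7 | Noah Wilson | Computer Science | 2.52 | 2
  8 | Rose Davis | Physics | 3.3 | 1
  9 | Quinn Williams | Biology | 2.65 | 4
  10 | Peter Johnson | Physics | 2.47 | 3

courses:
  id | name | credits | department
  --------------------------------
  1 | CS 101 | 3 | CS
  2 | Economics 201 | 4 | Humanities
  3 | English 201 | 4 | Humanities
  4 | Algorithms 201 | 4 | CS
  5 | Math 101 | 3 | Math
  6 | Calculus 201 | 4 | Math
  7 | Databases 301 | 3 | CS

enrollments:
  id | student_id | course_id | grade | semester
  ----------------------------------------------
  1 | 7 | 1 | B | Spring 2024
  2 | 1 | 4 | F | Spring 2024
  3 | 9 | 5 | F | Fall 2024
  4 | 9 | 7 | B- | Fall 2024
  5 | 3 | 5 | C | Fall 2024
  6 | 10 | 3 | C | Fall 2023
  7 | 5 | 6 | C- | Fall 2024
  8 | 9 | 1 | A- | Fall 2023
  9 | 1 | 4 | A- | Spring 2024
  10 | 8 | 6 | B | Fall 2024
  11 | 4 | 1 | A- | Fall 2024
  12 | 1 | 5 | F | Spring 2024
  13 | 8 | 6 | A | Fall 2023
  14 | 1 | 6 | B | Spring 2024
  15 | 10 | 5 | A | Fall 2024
SELECT name, year FROM students WHERE year < (SELECT MAX(year) FROM students)

Execution result:
name | year
Leo Wilson | 2
Leo Miller | 2
Tina Jones | 3
David Williams | 2
Carol Wilson | 3
Noah Wilson | 2
Rose Davis | 1
Peter Johnson | 3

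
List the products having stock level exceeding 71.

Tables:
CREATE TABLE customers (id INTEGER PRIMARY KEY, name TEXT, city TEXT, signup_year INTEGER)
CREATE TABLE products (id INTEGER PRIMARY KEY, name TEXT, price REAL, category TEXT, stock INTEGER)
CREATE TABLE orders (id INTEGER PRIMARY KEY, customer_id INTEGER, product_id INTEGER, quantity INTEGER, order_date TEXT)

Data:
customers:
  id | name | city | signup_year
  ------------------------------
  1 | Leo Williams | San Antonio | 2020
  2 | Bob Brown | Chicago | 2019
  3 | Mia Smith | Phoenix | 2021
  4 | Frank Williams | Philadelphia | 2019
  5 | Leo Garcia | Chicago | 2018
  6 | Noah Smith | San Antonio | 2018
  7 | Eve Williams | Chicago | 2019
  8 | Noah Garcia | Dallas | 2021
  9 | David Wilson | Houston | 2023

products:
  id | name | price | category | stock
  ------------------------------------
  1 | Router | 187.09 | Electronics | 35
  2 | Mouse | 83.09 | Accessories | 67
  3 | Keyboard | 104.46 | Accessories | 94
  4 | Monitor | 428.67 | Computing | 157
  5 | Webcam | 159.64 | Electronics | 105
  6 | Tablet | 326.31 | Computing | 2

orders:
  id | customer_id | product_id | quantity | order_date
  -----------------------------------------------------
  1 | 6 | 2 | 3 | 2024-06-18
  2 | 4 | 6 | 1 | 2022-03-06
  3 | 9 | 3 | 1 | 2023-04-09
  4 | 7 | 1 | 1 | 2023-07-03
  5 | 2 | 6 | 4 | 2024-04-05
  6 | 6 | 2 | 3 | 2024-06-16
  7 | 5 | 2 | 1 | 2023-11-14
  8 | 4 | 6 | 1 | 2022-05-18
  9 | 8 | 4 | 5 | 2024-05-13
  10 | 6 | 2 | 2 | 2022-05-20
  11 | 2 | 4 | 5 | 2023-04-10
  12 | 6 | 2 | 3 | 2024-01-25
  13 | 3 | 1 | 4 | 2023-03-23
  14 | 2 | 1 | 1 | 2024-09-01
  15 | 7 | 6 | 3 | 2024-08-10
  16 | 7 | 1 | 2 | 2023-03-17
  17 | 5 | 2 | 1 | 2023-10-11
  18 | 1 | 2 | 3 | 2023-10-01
SELECT name, stock FROM products WHERE stock > 71

Execution result:
name | stock
Keyboard | 94
Monitor | 157
Webcam | 105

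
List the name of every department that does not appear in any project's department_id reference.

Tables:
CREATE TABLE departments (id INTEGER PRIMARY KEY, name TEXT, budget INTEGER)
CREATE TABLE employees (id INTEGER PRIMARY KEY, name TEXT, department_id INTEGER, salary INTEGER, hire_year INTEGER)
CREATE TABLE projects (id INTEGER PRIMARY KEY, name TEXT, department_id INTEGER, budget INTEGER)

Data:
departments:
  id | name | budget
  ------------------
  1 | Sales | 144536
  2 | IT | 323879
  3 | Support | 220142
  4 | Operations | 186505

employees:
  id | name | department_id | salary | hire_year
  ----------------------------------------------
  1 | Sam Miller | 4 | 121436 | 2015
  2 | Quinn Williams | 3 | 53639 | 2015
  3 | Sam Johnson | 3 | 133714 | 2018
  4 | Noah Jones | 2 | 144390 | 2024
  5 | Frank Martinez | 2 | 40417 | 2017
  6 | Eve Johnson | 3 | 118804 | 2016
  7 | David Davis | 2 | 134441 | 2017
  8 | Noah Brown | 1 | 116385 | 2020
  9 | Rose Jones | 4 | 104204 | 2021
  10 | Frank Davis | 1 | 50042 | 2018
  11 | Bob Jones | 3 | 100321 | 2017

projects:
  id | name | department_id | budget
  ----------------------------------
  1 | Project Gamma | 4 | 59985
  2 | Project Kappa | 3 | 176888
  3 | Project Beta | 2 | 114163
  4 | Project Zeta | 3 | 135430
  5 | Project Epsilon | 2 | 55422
SELECT p.name FROM departments p LEFT JOIN projects c ON c.department_id = p.id WHERE c.id IS NULL

Execution result:
Sales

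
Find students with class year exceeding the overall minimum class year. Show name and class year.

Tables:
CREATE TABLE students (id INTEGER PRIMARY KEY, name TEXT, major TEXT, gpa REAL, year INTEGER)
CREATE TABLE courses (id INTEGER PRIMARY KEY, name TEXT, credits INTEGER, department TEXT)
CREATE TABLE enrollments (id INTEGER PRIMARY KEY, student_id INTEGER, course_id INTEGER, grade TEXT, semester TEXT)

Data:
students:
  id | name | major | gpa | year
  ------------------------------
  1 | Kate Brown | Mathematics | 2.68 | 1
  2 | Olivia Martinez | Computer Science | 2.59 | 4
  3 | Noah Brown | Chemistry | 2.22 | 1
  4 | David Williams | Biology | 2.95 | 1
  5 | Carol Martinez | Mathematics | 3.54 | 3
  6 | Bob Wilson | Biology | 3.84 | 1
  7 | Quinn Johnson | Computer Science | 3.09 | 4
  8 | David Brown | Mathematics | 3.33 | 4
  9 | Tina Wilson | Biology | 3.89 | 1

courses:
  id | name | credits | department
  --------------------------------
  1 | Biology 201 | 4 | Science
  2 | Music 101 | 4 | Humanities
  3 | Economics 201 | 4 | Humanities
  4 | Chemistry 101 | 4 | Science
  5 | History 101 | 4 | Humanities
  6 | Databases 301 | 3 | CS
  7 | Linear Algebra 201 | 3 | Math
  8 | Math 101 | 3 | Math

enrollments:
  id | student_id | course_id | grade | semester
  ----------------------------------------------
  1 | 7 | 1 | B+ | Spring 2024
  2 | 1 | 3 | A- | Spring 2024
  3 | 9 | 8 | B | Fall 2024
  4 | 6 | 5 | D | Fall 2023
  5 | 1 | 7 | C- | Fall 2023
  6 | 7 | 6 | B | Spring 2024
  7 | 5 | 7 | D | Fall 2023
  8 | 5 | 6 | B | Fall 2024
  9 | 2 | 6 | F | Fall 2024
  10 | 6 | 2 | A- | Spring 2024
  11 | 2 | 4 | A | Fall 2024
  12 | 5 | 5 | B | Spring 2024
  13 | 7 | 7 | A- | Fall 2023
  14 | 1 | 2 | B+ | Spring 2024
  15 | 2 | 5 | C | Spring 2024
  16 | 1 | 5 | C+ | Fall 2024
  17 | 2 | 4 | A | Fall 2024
SELECT name, year FROM students WHERE year > (SELECT MIN(year) FROM students)

Execution result:
name | year
Olivia Martinez | 4
Carol Martinez | 3
Quinn Johnson | 4
David Brown | 4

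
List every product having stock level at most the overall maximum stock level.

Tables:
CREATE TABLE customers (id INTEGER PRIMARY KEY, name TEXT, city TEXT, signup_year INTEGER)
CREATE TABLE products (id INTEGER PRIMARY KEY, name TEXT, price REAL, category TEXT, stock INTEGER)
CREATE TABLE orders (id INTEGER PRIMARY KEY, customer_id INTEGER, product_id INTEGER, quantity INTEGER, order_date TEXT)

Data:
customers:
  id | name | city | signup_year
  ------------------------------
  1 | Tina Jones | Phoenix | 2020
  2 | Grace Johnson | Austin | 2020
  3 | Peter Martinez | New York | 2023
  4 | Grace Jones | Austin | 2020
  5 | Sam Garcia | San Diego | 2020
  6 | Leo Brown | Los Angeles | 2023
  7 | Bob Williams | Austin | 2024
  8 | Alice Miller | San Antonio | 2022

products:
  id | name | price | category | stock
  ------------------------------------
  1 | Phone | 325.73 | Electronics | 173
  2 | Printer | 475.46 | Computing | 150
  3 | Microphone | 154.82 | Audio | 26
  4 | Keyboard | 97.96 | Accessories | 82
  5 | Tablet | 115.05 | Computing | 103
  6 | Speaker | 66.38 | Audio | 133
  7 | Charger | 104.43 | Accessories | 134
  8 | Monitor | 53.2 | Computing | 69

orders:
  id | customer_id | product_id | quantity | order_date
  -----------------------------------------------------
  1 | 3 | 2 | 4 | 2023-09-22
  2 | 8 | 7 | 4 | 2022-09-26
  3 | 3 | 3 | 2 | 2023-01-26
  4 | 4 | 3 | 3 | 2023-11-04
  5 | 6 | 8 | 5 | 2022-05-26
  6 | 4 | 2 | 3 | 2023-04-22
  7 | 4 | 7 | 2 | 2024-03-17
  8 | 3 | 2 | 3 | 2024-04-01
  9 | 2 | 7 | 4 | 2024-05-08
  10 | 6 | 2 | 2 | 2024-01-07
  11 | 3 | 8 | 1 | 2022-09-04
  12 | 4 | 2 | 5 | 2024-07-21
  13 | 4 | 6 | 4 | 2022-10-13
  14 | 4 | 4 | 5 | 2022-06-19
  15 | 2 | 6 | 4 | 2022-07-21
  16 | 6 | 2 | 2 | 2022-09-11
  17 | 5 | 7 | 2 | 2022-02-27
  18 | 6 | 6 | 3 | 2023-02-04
SELECT name, stock FROM products WHERE stock <= (SELECT MAX(stock) FROM products)

Execution result:
name | stock
Phone | 173
Printer | 150
Microphone | 26
Keyboard | 82
Tablet | 103
Speaker | 133
Charger | 134
Monitor | 69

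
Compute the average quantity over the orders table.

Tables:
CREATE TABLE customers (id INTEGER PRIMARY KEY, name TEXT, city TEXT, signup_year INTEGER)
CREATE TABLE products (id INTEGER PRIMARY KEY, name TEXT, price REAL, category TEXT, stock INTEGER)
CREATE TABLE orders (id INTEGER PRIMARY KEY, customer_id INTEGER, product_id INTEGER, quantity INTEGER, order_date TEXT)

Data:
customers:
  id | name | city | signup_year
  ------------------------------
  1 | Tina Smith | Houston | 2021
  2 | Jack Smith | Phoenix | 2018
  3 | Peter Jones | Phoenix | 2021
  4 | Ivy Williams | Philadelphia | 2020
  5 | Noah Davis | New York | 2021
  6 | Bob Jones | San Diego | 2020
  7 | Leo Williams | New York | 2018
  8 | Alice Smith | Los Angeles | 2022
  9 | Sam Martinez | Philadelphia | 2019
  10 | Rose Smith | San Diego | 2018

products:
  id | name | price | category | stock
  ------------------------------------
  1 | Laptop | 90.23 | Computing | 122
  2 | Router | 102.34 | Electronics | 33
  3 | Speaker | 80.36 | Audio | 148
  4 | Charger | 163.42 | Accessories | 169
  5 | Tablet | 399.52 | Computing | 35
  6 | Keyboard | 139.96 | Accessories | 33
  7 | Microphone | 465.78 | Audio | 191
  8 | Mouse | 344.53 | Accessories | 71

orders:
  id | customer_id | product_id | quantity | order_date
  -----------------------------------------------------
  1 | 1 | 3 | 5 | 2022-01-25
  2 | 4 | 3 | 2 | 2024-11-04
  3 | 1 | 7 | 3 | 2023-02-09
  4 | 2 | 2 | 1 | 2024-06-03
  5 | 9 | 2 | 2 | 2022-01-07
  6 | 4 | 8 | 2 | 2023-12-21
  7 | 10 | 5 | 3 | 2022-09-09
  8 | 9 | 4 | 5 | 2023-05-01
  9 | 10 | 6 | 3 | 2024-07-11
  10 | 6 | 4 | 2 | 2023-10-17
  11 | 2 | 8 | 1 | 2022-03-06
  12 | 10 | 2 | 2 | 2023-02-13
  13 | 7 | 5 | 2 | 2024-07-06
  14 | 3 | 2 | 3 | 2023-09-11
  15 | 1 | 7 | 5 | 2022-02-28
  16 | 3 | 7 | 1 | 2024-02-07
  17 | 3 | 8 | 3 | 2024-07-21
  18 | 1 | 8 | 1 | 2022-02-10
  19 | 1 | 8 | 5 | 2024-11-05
SELECT AVG(quantity) FROM orders

Execution result:
2.68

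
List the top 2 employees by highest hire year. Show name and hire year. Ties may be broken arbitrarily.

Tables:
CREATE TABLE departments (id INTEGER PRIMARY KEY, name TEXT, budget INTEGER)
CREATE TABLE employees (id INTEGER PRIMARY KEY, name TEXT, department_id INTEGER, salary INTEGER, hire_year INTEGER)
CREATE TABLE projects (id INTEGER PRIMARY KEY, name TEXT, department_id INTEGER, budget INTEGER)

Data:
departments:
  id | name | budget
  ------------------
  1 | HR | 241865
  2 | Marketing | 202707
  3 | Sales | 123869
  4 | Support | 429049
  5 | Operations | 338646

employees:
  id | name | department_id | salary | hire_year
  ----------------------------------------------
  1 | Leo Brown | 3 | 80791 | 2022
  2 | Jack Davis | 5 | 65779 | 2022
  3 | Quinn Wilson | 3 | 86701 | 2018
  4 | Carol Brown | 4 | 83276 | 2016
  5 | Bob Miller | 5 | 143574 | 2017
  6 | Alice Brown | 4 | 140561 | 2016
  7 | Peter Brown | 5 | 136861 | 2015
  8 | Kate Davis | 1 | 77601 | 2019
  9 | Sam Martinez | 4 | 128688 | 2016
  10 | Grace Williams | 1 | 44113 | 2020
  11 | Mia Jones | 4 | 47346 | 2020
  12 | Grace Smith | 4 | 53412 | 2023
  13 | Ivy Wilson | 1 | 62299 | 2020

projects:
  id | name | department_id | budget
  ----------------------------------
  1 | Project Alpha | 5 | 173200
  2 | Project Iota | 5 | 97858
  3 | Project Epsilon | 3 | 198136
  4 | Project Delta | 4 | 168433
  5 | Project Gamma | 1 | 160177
SELECT name, hire_year FROM employees ORDER BY hire_year DESC LIMIT 2

Execution result:
name | hire_year
Grace Smith | 2023
Leo Brown | 2022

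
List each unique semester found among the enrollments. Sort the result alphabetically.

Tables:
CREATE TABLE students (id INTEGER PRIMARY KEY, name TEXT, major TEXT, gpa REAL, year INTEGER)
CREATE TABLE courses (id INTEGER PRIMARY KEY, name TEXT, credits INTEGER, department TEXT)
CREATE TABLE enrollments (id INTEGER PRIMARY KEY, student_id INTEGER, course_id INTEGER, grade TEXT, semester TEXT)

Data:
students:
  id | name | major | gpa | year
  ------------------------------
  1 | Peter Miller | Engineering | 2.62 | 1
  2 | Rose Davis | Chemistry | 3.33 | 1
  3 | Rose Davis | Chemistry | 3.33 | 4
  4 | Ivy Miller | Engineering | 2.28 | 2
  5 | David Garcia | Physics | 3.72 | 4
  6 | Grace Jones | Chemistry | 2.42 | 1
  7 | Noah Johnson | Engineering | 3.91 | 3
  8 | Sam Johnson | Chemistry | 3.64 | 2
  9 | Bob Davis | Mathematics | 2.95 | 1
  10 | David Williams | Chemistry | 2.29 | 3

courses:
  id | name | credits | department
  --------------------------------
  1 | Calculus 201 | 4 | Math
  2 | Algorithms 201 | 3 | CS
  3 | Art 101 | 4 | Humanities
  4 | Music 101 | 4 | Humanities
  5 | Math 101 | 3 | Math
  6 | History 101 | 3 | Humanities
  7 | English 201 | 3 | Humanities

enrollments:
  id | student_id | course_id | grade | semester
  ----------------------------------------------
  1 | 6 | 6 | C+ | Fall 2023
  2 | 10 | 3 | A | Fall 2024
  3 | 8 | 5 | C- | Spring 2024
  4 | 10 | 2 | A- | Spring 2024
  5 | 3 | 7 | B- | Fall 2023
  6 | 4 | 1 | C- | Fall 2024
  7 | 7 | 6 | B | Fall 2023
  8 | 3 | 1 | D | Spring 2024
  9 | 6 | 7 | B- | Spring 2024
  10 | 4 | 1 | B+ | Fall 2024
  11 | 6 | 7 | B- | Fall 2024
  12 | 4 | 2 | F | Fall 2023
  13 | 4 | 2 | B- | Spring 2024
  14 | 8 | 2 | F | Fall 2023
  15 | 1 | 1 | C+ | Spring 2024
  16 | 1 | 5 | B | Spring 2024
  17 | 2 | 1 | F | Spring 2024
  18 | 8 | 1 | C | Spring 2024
SELECT DISTINCT semester FROM enrollments ORDER BY semester

Execution result:
semester
Fall 2023
Fall 2024
Spring 2024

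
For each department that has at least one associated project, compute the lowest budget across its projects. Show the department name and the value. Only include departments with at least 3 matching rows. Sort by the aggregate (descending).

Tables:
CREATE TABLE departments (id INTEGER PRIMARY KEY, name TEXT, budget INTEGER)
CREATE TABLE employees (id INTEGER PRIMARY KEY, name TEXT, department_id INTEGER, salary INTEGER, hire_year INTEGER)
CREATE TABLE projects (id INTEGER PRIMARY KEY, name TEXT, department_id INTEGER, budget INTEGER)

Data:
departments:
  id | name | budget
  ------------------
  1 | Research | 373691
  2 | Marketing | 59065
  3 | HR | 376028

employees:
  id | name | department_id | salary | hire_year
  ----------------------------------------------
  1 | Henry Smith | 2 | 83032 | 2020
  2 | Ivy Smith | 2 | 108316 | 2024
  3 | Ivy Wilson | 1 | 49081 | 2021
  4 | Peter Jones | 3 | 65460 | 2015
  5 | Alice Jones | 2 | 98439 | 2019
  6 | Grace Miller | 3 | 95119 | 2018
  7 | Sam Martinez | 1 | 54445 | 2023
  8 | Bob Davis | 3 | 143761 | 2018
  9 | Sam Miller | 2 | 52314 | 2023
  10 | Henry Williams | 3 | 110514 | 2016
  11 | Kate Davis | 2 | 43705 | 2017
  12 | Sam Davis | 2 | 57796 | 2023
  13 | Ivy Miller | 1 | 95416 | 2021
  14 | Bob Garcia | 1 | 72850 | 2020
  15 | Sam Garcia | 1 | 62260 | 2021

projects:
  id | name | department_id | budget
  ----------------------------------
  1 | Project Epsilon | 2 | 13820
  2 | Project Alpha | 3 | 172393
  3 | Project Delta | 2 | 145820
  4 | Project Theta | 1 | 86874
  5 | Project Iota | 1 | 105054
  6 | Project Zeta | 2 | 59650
SELECT p.name, MIN(c.budget) AS min_budget FROM projects c JOIN departments p ON c.department_id = p.id GROUP BY p.id, p.name HAVING COUNT(*) >= 3 ORDER BY min_budget DESC

Execution result:
name | min_budget
Marketing | 13820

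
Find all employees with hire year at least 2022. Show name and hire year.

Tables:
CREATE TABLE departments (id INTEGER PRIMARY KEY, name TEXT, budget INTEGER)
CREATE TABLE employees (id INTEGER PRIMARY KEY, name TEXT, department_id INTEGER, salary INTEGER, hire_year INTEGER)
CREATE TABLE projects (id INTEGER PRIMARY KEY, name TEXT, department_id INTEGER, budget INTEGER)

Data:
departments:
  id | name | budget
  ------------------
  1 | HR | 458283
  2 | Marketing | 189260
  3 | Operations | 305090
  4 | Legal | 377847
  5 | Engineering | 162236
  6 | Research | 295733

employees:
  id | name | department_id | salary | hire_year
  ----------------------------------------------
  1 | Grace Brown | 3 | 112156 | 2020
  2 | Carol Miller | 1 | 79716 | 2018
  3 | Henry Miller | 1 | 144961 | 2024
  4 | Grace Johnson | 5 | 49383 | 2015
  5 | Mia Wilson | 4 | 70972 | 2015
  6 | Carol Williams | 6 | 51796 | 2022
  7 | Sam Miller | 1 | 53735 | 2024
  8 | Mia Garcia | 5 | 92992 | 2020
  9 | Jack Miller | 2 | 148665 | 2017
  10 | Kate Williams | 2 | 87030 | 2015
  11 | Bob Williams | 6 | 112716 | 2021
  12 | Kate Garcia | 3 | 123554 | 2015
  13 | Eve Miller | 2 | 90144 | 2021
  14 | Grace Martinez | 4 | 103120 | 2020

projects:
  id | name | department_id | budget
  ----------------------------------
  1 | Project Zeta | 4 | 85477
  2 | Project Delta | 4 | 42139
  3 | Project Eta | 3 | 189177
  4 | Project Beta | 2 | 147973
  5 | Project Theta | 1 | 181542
SELECT name, hire_year FROM employees WHERE hire_year >= 2022

Execution result:
name | hire_year
Henry Miller | 2024
Carol Williams | 2022
Sam Miller | 2024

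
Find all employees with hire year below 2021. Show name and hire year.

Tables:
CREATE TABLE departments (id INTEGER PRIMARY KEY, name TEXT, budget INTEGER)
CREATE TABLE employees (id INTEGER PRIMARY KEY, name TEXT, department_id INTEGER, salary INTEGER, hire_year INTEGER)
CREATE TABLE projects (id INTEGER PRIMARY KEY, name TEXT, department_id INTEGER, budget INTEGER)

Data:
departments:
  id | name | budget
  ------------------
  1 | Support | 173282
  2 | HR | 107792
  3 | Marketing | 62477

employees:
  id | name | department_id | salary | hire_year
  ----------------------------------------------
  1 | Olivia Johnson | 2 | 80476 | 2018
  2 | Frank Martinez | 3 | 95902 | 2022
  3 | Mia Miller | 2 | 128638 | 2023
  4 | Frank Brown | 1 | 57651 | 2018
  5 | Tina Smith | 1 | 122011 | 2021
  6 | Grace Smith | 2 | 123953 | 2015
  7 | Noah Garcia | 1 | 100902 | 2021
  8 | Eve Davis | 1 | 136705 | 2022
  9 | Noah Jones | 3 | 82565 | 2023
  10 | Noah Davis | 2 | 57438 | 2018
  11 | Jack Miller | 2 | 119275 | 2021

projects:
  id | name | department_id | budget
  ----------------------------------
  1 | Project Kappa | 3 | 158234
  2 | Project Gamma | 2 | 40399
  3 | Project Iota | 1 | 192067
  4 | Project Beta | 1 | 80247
SELECT name, hire_year FROM employees WHERE hire_year < 2021

Execution result:
name | hire_year
Olivia Johnson | 2018
Frank Brown | 2018
Grace Smith | 2015
Noah Davis | 2018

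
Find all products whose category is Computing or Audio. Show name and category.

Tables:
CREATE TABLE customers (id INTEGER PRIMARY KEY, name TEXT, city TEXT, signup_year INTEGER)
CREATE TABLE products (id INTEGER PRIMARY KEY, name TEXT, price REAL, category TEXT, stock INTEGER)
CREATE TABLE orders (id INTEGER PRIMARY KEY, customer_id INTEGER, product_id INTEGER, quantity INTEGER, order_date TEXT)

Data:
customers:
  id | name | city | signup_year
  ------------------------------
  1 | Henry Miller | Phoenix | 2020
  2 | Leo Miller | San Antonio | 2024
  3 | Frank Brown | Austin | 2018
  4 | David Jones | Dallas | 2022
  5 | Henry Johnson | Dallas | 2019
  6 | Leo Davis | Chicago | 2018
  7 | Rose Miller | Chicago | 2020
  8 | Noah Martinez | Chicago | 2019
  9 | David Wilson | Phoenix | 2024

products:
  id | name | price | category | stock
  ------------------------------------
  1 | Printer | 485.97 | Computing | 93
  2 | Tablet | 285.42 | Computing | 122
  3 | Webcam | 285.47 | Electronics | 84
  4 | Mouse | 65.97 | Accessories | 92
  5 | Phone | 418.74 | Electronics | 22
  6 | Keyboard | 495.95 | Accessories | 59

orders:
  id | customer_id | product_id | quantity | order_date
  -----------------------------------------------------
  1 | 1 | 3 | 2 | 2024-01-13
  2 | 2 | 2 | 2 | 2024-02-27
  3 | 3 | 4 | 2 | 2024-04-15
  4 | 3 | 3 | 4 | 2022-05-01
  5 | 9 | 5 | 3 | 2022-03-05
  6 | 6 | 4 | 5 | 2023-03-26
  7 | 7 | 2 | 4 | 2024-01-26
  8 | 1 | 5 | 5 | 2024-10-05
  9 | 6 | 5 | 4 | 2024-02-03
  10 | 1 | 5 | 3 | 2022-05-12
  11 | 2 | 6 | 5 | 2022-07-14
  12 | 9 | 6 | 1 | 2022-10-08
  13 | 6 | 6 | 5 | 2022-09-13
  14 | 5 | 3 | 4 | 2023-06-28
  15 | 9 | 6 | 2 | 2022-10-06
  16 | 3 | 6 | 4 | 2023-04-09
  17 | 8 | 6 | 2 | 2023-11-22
SELECT name, category FROM products WHERE category IN ('Computing', 'Audio')

Execution result:
name | category
Printer | Computing
Tablet | Computing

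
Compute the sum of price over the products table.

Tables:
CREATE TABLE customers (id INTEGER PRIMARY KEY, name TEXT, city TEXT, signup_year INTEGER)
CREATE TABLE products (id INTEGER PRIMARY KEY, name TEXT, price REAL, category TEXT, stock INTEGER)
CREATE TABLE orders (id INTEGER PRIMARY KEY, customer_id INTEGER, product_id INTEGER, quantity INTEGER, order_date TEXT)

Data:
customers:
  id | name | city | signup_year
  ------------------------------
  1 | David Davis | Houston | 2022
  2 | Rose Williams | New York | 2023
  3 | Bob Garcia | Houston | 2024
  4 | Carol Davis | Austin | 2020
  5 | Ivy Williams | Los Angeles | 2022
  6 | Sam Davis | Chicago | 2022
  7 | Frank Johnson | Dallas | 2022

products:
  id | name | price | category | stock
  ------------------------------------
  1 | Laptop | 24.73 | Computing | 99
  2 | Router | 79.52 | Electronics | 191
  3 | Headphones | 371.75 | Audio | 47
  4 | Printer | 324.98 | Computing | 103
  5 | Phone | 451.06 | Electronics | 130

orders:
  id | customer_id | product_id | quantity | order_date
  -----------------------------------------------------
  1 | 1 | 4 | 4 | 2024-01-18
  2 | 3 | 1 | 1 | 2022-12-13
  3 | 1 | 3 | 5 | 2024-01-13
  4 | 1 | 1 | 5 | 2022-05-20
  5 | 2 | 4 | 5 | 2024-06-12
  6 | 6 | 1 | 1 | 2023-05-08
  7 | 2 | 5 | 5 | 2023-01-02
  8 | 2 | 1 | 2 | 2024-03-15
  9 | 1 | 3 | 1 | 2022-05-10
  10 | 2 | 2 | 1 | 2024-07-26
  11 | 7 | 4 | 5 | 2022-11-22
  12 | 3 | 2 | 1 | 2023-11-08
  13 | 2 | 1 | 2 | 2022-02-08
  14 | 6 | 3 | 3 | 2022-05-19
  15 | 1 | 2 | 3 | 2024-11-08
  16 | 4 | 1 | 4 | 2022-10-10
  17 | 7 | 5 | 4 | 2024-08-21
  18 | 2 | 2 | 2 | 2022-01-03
SELECT SUM(price) FROM products

Execution result:
1252.04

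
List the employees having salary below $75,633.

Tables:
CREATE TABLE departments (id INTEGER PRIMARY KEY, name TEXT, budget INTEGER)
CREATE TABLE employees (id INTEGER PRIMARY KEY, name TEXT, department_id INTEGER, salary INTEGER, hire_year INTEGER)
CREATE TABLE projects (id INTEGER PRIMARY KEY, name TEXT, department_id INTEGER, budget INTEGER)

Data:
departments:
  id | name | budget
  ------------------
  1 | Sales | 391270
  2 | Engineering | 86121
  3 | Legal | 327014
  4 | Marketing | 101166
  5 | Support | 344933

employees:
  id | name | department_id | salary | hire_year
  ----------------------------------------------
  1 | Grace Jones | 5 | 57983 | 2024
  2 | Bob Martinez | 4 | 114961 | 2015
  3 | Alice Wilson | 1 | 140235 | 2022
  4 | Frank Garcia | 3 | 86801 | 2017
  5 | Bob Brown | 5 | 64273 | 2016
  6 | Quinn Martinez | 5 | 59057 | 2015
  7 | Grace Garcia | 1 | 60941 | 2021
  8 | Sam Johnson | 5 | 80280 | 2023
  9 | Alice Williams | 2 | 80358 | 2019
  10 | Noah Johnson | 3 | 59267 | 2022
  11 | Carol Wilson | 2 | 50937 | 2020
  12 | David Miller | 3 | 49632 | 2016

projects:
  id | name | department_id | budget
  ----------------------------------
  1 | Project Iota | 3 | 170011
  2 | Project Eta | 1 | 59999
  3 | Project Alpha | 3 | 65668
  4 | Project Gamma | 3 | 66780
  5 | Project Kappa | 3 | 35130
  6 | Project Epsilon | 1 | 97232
SELECT name, salary FROM employees WHERE salary < 75633

Execution result:
name | salary
Grace Jones | 57983
Bob Brown | 64273
Quinn Martinez | 59057
Grace Garcia | 60941
Noah Johnson | 59267
Carol Wilson | 50937
David Miller | 49632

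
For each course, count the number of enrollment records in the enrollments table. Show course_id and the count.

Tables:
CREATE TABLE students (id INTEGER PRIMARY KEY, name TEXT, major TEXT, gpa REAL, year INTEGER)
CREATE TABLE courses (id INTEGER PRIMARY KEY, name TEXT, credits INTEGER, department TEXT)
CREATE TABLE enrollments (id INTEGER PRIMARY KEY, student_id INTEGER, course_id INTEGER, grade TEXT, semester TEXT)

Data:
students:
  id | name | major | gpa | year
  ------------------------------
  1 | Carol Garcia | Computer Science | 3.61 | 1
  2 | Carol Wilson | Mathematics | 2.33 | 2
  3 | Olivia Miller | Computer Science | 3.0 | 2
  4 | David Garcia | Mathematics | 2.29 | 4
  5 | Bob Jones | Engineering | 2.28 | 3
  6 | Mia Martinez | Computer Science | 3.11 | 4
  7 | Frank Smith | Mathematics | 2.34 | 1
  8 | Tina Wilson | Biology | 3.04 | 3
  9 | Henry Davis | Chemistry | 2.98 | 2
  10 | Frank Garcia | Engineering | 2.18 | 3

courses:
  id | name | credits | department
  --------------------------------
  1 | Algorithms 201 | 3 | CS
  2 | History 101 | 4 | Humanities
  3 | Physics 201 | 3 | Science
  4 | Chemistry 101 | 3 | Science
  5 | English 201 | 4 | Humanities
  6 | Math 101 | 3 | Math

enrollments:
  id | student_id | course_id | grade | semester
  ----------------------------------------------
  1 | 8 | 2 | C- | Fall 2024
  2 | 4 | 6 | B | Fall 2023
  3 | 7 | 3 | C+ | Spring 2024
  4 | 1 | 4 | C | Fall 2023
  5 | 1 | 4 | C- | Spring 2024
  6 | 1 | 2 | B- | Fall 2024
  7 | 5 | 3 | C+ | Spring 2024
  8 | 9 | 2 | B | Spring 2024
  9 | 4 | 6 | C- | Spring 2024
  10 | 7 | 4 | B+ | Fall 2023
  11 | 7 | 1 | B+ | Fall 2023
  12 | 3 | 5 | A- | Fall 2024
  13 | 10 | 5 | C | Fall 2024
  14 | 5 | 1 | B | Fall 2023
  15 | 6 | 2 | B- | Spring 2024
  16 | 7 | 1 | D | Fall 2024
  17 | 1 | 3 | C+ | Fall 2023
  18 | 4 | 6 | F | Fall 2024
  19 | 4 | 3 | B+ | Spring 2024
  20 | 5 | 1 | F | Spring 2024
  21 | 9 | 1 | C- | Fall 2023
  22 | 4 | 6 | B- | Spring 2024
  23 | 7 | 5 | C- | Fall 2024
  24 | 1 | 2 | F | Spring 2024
SELECT course_id, COUNT(*) AS enrollment_count FROM enrollments GROUP BY course_id

Execution result:
course_id | enrollment_count
1 | 5
2 | 5
3 | 4
4 | 3
5 | 3
6 | 4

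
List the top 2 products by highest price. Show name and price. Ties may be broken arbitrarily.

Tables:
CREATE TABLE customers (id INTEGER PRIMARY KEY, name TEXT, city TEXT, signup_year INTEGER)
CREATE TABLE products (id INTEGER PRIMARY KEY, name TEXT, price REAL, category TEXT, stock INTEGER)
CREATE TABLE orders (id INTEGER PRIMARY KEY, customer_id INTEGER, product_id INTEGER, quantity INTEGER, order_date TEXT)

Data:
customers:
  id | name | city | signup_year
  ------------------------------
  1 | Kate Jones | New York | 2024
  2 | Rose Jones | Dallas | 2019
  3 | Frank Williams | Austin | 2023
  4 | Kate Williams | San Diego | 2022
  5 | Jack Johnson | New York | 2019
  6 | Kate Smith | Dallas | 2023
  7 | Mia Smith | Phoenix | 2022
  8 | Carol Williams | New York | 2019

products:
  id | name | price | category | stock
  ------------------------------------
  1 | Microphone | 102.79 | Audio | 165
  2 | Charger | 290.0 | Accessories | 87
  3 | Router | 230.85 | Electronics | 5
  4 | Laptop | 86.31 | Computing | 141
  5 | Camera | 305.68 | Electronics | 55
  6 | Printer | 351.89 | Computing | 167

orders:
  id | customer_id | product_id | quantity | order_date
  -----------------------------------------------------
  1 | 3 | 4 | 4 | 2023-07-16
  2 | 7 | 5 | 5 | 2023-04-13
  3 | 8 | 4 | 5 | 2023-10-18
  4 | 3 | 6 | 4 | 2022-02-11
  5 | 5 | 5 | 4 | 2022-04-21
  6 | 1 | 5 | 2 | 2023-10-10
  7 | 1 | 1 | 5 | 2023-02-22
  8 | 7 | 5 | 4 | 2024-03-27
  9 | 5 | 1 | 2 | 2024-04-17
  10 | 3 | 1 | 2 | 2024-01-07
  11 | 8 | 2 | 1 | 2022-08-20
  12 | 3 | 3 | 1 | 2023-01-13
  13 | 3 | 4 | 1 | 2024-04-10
SELECT name, price FROM products ORDER BY price DESC LIMIT 2

Execution result:
name | price
Printer | 351.89
Camera | 305.68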